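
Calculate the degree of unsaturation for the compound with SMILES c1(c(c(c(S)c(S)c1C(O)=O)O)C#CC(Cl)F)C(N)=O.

Molecular formula from the SMILES: C11H7ClFNO4S2.
DoU = (2C + 2 + N − H − X)/2 = (2·11 + 2 + 1 − 7 − 2)/2 = 16/2 = 8.
(Structurally: 1 ring(s) + 7 π bond(s) = 8.)

8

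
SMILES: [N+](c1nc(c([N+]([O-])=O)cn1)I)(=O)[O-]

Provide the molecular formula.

C4HIN4O4

Heavy atoms from the SMILES: 4 C, 1 I, 4 N, 4 O.
Implicit hydrogens by atom environment:
  3 × C (aromatic): no H
  2 × N (aromatic): no H
  2 × N (charge +1): no H
  2 × O: no H
  2 × O (charge -1): no H
  1 × C (aromatic): 1 H
  1 × I: no H
  Total hydrogens = 1.
Molecular formula: C4HIN4O4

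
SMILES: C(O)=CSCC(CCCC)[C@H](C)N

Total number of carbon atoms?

The symbol for carbon appears 10 times in the SMILES.

10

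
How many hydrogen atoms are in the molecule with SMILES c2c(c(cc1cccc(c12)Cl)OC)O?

9

Hydrogens are implicit in SMILES; fill each atom to its normal valence:
  5 × C (aromatic): 1 H each → 5
  5 × C (aromatic): no H
  1 × C: 3 H
  1 × Cl: no H
  1 × O: 1 H
  1 × O: no H
  Total hydrogens = 9.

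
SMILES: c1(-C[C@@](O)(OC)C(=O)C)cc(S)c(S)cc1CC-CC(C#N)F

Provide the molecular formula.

C16H20FNO3S2

Heavy atoms from the SMILES: 16 C, 1 F, 1 N, 3 O, 2 S.
Implicit hydrogens by atom environment:
  4 × C: 2 H each → 8
  4 × C (aromatic): no H
  3 × C: no H
  2 × C: 3 H each → 6
  2 × C (aromatic): 1 H each → 2
  2 × O: no H
  2 × S: 1 H each → 2
  1 × C: 1 H
  1 × F: no H
  1 × N: no H
  1 × O: 1 H
  Total hydrogens = 20.
Molecular formula: C16H20FNO3S2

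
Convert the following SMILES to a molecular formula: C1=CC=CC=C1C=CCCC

C11H14

Heavy atoms from the SMILES: 11 C.
Implicit hydrogens by atom environment:
  5 × C (aromatic): 1 H each → 5
  2 × C: 2 H each → 4
  2 × C: 1 H each → 2
  1 × C: 3 H
  1 × C (aromatic): no H
  Total hydrogens = 14.
Molecular formula: C11H14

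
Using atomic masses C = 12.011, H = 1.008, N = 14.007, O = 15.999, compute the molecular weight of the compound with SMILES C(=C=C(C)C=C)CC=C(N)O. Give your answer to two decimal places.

Molecular formula: C9H13NO.
M = 9×12.011 + 13×1.008 + 1×14.007 + 1×15.999 = 151.21 g/mol.

151.21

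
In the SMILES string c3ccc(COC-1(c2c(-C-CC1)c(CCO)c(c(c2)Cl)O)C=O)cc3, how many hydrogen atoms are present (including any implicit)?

Hydrogens are implicit in SMILES; fill each atom to its normal valence:
  6 × C: 2 H each → 12
  6 × C (aromatic): 1 H each → 6
  6 × C (aromatic): no H
  2 × O: 1 H each → 2
  2 × O: no H
  1 × C: 1 H
  1 × C: no H
  1 × Cl: no H
  Total hydrogens = 21.

21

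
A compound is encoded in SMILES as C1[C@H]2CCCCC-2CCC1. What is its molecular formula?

Heavy atoms from the SMILES: 10 C.
Implicit hydrogens by atom environment:
  8 × C: 2 H each → 16
  2 × C: 1 H each → 2
  Total hydrogens = 18.
Molecular formula: C10H18

C10H18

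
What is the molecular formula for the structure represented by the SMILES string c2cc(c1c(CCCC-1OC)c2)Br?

Heavy atoms from the SMILES: 1 Br, 11 C, 1 O.
Implicit hydrogens by atom environment:
  3 × C: 2 H each → 6
  3 × C (aromatic): 1 H each → 3
  3 × C (aromatic): no H
  1 × Br: no H
  1 × C: 3 H
  1 × C: 1 H
  1 × O: no H
  Total hydrogens = 13.
Molecular formula: C11H13BrO

C11H13BrO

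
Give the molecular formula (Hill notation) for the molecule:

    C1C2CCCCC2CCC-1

C10H18

Heavy atoms from the SMILES: 10 C.
Implicit hydrogens by atom environment:
  8 × C: 2 H each → 16
  2 × C: 1 H each → 2
  Total hydrogens = 18.
Molecular formula: C10H18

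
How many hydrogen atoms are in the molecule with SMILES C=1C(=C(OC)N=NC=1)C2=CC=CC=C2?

10

Hydrogens are implicit in SMILES; fill each atom to its normal valence:
  7 × C (aromatic): 1 H each → 7
  3 × C (aromatic): no H
  2 × N (aromatic): no H
  1 × C: 3 H
  1 × O: no H
  Total hydrogens = 10.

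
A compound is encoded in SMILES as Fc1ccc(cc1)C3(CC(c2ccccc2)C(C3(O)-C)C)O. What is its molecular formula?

Heavy atoms from the SMILES: 19 C, 1 F, 2 O.
Implicit hydrogens by atom environment:
  9 × C (aromatic): 1 H each → 9
  3 × C (aromatic): no H
  2 × C: 3 H each → 6
  2 × C: 1 H each → 2
  2 × C: no H
  2 × O: 1 H each → 2
  1 × C: 2 H
  1 × F: no H
  Total hydrogens = 21.
Molecular formula: C19H21FO2

C19H21FO2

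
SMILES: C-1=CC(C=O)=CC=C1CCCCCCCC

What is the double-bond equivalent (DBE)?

5

Molecular formula from the SMILES: C15H22O.
DoU = (2C + 2 + N − H − X)/2 = (2·15 + 2 + 0 − 22 − 0)/2 = 10/2 = 5.
(Structurally: 1 ring(s) + 4 π bond(s) = 5.)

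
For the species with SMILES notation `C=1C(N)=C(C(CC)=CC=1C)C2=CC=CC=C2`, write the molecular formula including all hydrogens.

Heavy atoms from the SMILES: 15 C, 1 N.
Implicit hydrogens by atom environment:
  7 × C (aromatic): 1 H each → 7
  5 × C (aromatic): no H
  2 × C: 3 H each → 6
  1 × C: 2 H
  1 × N: 2 H
  Total hydrogens = 17.
Molecular formula: C15H17N

C15H17N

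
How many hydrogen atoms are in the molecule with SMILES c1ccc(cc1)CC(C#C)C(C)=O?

Hydrogens are implicit in SMILES; fill each atom to its normal valence:
  5 × C (aromatic): 1 H each → 5
  2 × C: 1 H each → 2
  2 × C: no H
  1 × C: 3 H
  1 × C: 2 H
  1 × C (aromatic): no H
  1 × O: no H
  Total hydrogens = 12.

12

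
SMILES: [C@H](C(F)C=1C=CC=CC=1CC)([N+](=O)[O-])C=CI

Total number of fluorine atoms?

The symbol for fluorine appears 1 time in the SMILES.

1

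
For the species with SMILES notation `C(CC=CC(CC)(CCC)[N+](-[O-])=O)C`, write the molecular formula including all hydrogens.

Heavy atoms from the SMILES: 11 C, 1 N, 2 O.
Implicit hydrogens by atom environment:
  5 × C: 2 H each → 10
  3 × C: 3 H each → 9
  2 × C: 1 H each → 2
  1 × C: no H
  1 × N (charge +1): no H
  1 × O: no H
  1 × O (charge -1): no H
  Total hydrogens = 21.
Molecular formula: C11H21NO2

C11H21NO2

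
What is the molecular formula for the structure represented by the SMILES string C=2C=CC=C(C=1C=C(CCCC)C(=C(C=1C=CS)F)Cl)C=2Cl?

C18H17Cl2FS

Heavy atoms from the SMILES: 18 C, 2 Cl, 1 F, 1 S.
Implicit hydrogens by atom environment:
  7 × C (aromatic): no H
  5 × C (aromatic): 1 H each → 5
  3 × C: 2 H each → 6
  2 × C: 1 H each → 2
  2 × Cl: no H
  1 × C: 3 H
  1 × F: no H
  1 × S: 1 H
  Total hydrogens = 17.
Molecular formula: C18H17Cl2FS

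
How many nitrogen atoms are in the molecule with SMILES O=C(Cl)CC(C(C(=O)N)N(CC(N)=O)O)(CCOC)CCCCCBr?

3

The symbol for nitrogen appears 3 times in the SMILES.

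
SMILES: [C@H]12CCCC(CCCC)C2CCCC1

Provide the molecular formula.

Heavy atoms from the SMILES: 14 C.
Implicit hydrogens by atom environment:
  10 × C: 2 H each → 20
  3 × C: 1 H each → 3
  1 × C: 3 H
  Total hydrogens = 26.
Molecular formula: C14H26

C14H26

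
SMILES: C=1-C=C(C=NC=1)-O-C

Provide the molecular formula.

C6H7NO

Heavy atoms from the SMILES: 6 C, 1 N, 1 O.
Implicit hydrogens by atom environment:
  4 × C (aromatic): 1 H each → 4
  1 × C: 3 H
  1 × C (aromatic): no H
  1 × N (aromatic): no H
  1 × O: no H
  Total hydrogens = 7.
Molecular formula: C6H7NO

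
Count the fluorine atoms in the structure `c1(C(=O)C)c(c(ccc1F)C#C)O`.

The symbol for fluorine appears 1 time in the SMILES.

1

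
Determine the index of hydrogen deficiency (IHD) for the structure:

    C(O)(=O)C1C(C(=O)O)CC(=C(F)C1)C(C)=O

Molecular formula from the SMILES: C10H11FO5.
DoU = (2C + 2 + N − H − X)/2 = (2·10 + 2 + 0 − 11 − 1)/2 = 10/2 = 5.
(Structurally: 1 ring(s) + 4 π bond(s) = 5.)

5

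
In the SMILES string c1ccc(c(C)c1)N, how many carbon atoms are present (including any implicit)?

The symbol for carbon appears 7 times in the SMILES. Lowercase c denotes aromatic carbon and counts toward C.

7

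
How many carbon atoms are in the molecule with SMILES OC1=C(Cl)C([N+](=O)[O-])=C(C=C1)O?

6

The symbol for carbon appears 6 times in the SMILES. (Cl is a single chlorine, not C + l.)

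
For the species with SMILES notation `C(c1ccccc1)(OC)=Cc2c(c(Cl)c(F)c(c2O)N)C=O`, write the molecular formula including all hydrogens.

Heavy atoms from the SMILES: 16 C, 1 Cl, 1 F, 1 N, 3 O.
Implicit hydrogens by atom environment:
  7 × C (aromatic): no H
  5 × C (aromatic): 1 H each → 5
  2 × C: 1 H each → 2
  2 × O: no H
  1 × C: 3 H
  1 × C: no H
  1 × Cl: no H
  1 × F: no H
  1 × N: 2 H
  1 × O: 1 H
  Total hydrogens = 13.
Molecular formula: C16H13ClFNO3

C16H13ClFNO3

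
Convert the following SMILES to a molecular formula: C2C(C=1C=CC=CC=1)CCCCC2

C13H18

Heavy atoms from the SMILES: 13 C.
Implicit hydrogens by atom environment:
  6 × C: 2 H each → 12
  5 × C (aromatic): 1 H each → 5
  1 × C: 1 H
  1 × C (aromatic): no H
  Total hydrogens = 18.
Molecular formula: C13H18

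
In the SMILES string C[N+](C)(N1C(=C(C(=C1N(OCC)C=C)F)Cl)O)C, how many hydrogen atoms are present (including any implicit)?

Hydrogens are implicit in SMILES; fill each atom to its normal valence:
  4 × C: 3 H each → 12
  4 × C (aromatic): no H
  2 × C: 2 H each → 4
  1 × C: 1 H
  1 × Cl: no H
  1 × F: no H
  1 × N (aromatic): no H
  1 × N: no H
  1 × N (charge +1): no H
  1 × O: 1 H
  1 × O: no H
  Total hydrogens = 18.

18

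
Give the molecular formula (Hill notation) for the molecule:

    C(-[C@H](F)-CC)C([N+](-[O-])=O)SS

C5H10FNO2S2

Heavy atoms from the SMILES: 5 C, 1 F, 1 N, 2 O, 2 S.
Implicit hydrogens by atom environment:
  2 × C: 2 H each → 4
  2 × C: 1 H each → 2
  1 × C: 3 H
  1 × F: no H
  1 × N (charge +1): no H
  1 × O: no H
  1 × O (charge -1): no H
  1 × S: 1 H
  1 × S: no H
  Total hydrogens = 10.
Molecular formula: C5H10FNO2S2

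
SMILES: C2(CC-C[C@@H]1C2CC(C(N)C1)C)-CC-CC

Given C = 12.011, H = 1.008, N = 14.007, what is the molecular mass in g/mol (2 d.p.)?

223.40

Molecular formula: C15H29N.
M = 15×12.011 + 29×1.008 + 1×14.007 = 223.40 g/mol.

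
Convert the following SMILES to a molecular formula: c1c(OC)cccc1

C7H8O

Heavy atoms from the SMILES: 7 C, 1 O.
Implicit hydrogens by atom environment:
  5 × C (aromatic): 1 H each → 5
  1 × C: 3 H
  1 × C (aromatic): no H
  1 × O: no H
  Total hydrogens = 8.
Molecular formula: C7H8O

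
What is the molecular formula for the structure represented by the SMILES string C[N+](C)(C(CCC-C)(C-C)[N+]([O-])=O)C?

C10H23N2O2+

Heavy atoms from the SMILES: 10 C, 2 N, 2 O.
Implicit hydrogens by atom environment:
  5 × C: 3 H each → 15
  4 × C: 2 H each → 8
  2 × N (charge +1): no H
  1 × C: no H
  1 × O: no H
  1 × O (charge -1): no H
  Total hydrogens = 23.
Net charge +1.
Molecular formula: C10H23N2O2+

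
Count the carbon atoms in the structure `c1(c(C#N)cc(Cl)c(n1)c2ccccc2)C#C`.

14

The symbol for carbon appears 14 times in the SMILES. Lowercase c denotes aromatic carbon and counts toward C.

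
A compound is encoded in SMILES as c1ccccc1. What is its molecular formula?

Heavy atoms from the SMILES: 6 C.
Implicit hydrogens by atom environment:
  6 × C (aromatic): 1 H each → 6
  Total hydrogens = 6.
Molecular formula: C6H6

C6H6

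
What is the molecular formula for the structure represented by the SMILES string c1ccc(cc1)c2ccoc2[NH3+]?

C10H10NO+

Heavy atoms from the SMILES: 10 C, 1 N, 1 O.
Implicit hydrogens by atom environment:
  7 × C (aromatic): 1 H each → 7
  3 × C (aromatic): no H
  1 × N (charge +1): 3 H
  1 × O (aromatic): no H
  Total hydrogens = 10.
Net charge +1.
Molecular formula: C10H10NO+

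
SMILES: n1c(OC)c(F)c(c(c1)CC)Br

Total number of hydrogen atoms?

Hydrogens are implicit in SMILES; fill each atom to its normal valence:
  4 × C (aromatic): no H
  2 × C: 3 H each → 6
  1 × Br: no H
  1 × C: 2 H
  1 × C (aromatic): 1 H
  1 × F: no H
  1 × N (aromatic): no H
  1 × O: no H
  Total hydrogens = 9.

9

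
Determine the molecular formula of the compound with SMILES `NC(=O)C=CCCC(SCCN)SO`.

Heavy atoms from the SMILES: 8 C, 2 N, 2 O, 2 S.
Implicit hydrogens by atom environment:
  4 × C: 2 H each → 8
  3 × C: 1 H each → 3
  2 × N: 2 H each → 4
  2 × S: no H
  1 × C: no H
  1 × O: 1 H
  1 × O: no H
  Total hydrogens = 16.
Molecular formula: C8H16N2O2S2

C8H16N2O2S2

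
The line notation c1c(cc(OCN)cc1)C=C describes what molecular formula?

C9H11NO

Heavy atoms from the SMILES: 9 C, 1 N, 1 O.
Implicit hydrogens by atom environment:
  4 × C (aromatic): 1 H each → 4
  2 × C: 2 H each → 4
  2 × C (aromatic): no H
  1 × C: 1 H
  1 × N: 2 H
  1 × O: no H
  Total hydrogens = 11.
Molecular formula: C9H11NO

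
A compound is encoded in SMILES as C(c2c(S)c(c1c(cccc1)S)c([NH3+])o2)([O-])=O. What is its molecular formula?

Heavy atoms from the SMILES: 11 C, 1 N, 3 O, 2 S.
Implicit hydrogens by atom environment:
  6 × C (aromatic): no H
  4 × C (aromatic): 1 H each → 4
  2 × S: 1 H each → 2
  1 × C: no H
  1 × N (charge +1): 3 H
  1 × O (aromatic): no H
  1 × O: no H
  1 × O (charge -1): no H
  Total hydrogens = 9.
Molecular formula: C11H9NO3S2

C11H9NO3S2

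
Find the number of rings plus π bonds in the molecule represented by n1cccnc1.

4

Molecular formula from the SMILES: C4H4N2.
DoU = (2C + 2 + N − H − X)/2 = (2·4 + 2 + 2 − 4 − 0)/2 = 8/2 = 4.
(Structurally: 1 ring(s) + 3 π bond(s) = 4.)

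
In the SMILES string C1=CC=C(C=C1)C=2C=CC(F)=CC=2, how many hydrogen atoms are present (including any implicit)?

Hydrogens are implicit in SMILES; fill each atom to its normal valence:
  9 × C (aromatic): 1 H each → 9
  3 × C (aromatic): no H
  1 × F: no H
  Total hydrogens = 9.

9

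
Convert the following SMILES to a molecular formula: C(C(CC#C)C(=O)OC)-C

Heavy atoms from the SMILES: 8 C, 2 O.
Implicit hydrogens by atom environment:
  2 × C: 3 H each → 6
  2 × C: 2 H each → 4
  2 × C: 1 H each → 2
  2 × C: no H
  2 × O: no H
  Total hydrogens = 12.
Molecular formula: C8H12O2

C8H12O2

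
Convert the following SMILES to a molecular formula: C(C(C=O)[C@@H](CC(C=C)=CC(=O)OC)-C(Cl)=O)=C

C13H15ClO4

Heavy atoms from the SMILES: 13 C, 1 Cl, 4 O.
Implicit hydrogens by atom environment:
  6 × C: 1 H each → 6
  4 × O: no H
  3 × C: 2 H each → 6
  3 × C: no H
  1 × C: 3 H
  1 × Cl: no H
  Total hydrogens = 15.
Molecular formula: C13H15ClO4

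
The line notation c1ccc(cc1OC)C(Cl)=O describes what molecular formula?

Heavy atoms from the SMILES: 8 C, 1 Cl, 2 O.
Implicit hydrogens by atom environment:
  4 × C (aromatic): 1 H each → 4
  2 × C (aromatic): no H
  2 × O: no H
  1 × C: 3 H
  1 × C: no H
  1 × Cl: no H
  Total hydrogens = 7.
Molecular formula: C8H7ClO2

C8H7ClO2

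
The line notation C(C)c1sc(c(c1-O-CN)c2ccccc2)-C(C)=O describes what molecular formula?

Heavy atoms from the SMILES: 15 C, 1 N, 2 O, 1 S.
Implicit hydrogens by atom environment:
  5 × C (aromatic): 1 H each → 5
  5 × C (aromatic): no H
  2 × C: 3 H each → 6
  2 × C: 2 H each → 4
  2 × O: no H
  1 × C: no H
  1 × N: 2 H
  1 × S (aromatic): no H
  Total hydrogens = 17.
Molecular formula: C15H17NO2S

C15H17NO2S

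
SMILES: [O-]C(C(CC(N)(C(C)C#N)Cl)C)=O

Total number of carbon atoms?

8

The symbol for carbon appears 8 times in the SMILES. (Cl is a single chlorine, not C + l.)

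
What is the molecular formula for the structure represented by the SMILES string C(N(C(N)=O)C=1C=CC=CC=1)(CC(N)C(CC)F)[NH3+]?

C13H22FN4O+

Heavy atoms from the SMILES: 13 C, 1 F, 4 N, 1 O.
Implicit hydrogens by atom environment:
  5 × C (aromatic): 1 H each → 5
  3 × C: 1 H each → 3
  2 × C: 2 H each → 4
  2 × N: 2 H each → 4
  1 × C: 3 H
  1 × C: no H
  1 × C (aromatic): no H
  1 × F: no H
  1 × N (charge +1): 3 H
  1 × N: no H
  1 × O: no H
  Total hydrogens = 22.
Net charge +1.
Molecular formula: C13H22FN4O+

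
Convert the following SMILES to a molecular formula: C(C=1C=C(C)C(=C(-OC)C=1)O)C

Heavy atoms from the SMILES: 10 C, 2 O.
Implicit hydrogens by atom environment:
  4 × C (aromatic): no H
  3 × C: 3 H each → 9
  2 × C (aromatic): 1 H each → 2
  1 × C: 2 H
  1 × O: 1 H
  1 × O: no H
  Total hydrogens = 14.
Molecular formula: C10H14O2

C10H14O2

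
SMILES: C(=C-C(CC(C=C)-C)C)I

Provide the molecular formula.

C9H15I

Heavy atoms from the SMILES: 9 C, 1 I.
Implicit hydrogens by atom environment:
  5 × C: 1 H each → 5
  2 × C: 3 H each → 6
  2 × C: 2 H each → 4
  1 × I: no H
  Total hydrogens = 15.
Molecular formula: C9H15I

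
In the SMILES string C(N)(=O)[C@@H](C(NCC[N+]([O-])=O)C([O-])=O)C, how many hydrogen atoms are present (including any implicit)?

12

Hydrogens are implicit in SMILES; fill each atom to its normal valence:
  3 × O: no H
  2 × C: 2 H each → 4
  2 × C: 1 H each → 2
  2 × C: no H
  2 × O (charge -1): no H
  1 × C: 3 H
  1 × N: 2 H
  1 × N: 1 H
  1 × N (charge +1): no H
  Total hydrogens = 12.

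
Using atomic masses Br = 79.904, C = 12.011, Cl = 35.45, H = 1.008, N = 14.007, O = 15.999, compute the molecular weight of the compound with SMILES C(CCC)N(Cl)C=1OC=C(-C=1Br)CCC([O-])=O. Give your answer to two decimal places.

323.59

Molecular formula: C11H14BrClNO3-.
M = 1×79.904 + 11×12.011 + 1×35.45 + 14×1.008 + 1×14.007 + 3×15.999 = 323.59 g/mol.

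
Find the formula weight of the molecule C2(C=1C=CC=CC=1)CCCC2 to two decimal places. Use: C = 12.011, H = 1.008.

Molecular formula: C11H14.
M = 11×12.011 + 14×1.008 = 146.23 g/mol.

146.23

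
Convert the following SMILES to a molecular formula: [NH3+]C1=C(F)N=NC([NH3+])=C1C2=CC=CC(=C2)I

[C10H10FIN4]2+

Heavy atoms from the SMILES: 10 C, 1 F, 1 I, 4 N.
Implicit hydrogens by atom environment:
  6 × C (aromatic): no H
  4 × C (aromatic): 1 H each → 4
  2 × N (charge +1): 3 H each → 6
  2 × N (aromatic): no H
  1 × F: no H
  1 × I: no H
  Total hydrogens = 10.
Net charge +2.
Molecular formula: [C10H10FIN4]2+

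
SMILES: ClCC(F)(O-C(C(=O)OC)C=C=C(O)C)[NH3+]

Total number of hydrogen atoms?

14

Hydrogens are implicit in SMILES; fill each atom to its normal valence:
  4 × C: no H
  3 × O: no H
  2 × C: 3 H each → 6
  2 × C: 1 H each → 2
  1 × C: 2 H
  1 × Cl: no H
  1 × F: no H
  1 × N (charge +1): 3 H
  1 × O: 1 H
  Total hydrogens = 14.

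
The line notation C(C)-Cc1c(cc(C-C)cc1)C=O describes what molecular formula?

Heavy atoms from the SMILES: 12 C, 1 O.
Implicit hydrogens by atom environment:
  3 × C: 2 H each → 6
  3 × C (aromatic): 1 H each → 3
  3 × C (aromatic): no H
  2 × C: 3 H each → 6
  1 × C: 1 H
  1 × O: no H
  Total hydrogens = 16.
Molecular formula: C12H16O

C12H16O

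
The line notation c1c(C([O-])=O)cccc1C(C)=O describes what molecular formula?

C9H7O3-

Heavy atoms from the SMILES: 9 C, 3 O.
Implicit hydrogens by atom environment:
  4 × C (aromatic): 1 H each → 4
  2 × C (aromatic): no H
  2 × C: no H
  2 × O: no H
  1 × C: 3 H
  1 × O (charge -1): no H
  Total hydrogens = 7.
Net charge -1.
Molecular formula: C9H7O3-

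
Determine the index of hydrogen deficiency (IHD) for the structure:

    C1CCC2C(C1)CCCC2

2

Molecular formula from the SMILES: C10H18.
DoU = (2C + 2 + N − H − X)/2 = (2·10 + 2 + 0 − 18 − 0)/2 = 4/2 = 2.
(Structurally: 2 ring(s) + 0 π bond(s) = 2.)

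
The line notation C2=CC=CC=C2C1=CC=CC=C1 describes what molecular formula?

Heavy atoms from the SMILES: 12 C.
Implicit hydrogens by atom environment:
  10 × C (aromatic): 1 H each → 10
  2 × C (aromatic): no H
  Total hydrogens = 10.
Molecular formula: C12H10

C12H10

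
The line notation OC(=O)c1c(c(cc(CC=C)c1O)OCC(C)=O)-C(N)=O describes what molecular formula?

C14H15NO6

Heavy atoms from the SMILES: 14 C, 1 N, 6 O.
Implicit hydrogens by atom environment:
  5 × C (aromatic): no H
  4 × O: no H
  3 × C: 2 H each → 6
  3 × C: no H
  2 × O: 1 H each → 2
  1 × C: 3 H
  1 × C (aromatic): 1 H
  1 × C: 1 H
  1 × N: 2 H
  Total hydrogens = 15.
Molecular formula: C14H15NO6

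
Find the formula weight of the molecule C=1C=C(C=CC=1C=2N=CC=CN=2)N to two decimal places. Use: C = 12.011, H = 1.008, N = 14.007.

171.20

Molecular formula: C10H9N3.
M = 10×12.011 + 9×1.008 + 3×14.007 = 171.20 g/mol.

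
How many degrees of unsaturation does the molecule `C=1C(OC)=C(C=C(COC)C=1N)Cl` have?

4

Molecular formula from the SMILES: C9H12ClNO2.
DoU = (2C + 2 + N − H − X)/2 = (2·9 + 2 + 1 − 12 − 1)/2 = 8/2 = 4.
(Structurally: 1 ring(s) + 3 π bond(s) = 4.)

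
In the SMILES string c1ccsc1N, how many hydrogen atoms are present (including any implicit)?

Hydrogens are implicit in SMILES; fill each atom to its normal valence:
  3 × C (aromatic): 1 H each → 3
  1 × C (aromatic): no H
  1 × N: 2 H
  1 × S (aromatic): no H
  Total hydrogens = 5.

5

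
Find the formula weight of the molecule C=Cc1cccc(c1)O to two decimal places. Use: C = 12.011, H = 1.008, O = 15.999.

120.15

Molecular formula: C8H8O.
M = 8×12.011 + 8×1.008 + 1×15.999 = 120.15 g/mol.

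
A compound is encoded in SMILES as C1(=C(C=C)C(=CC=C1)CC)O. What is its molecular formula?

Heavy atoms from the SMILES: 10 C, 1 O.
Implicit hydrogens by atom environment:
  3 × C (aromatic): 1 H each → 3
  3 × C (aromatic): no H
  2 × C: 2 H each → 4
  1 × C: 3 H
  1 × C: 1 H
  1 × O: 1 H
  Total hydrogens = 12.
Molecular formula: C10H12O

C10H12O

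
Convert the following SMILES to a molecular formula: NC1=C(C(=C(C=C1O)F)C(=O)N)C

Heavy atoms from the SMILES: 8 C, 1 F, 2 N, 2 O.
Implicit hydrogens by atom environment:
  5 × C (aromatic): no H
  2 × N: 2 H each → 4
  1 × C: 3 H
  1 × C (aromatic): 1 H
  1 × C: no H
  1 × F: no H
  1 × O: 1 H
  1 × O: no H
  Total hydrogens = 9.
Molecular formula: C8H9FN2O2

C8H9FN2O2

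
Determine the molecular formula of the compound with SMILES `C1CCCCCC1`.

C7H14

Heavy atoms from the SMILES: 7 C.
Implicit hydrogens by atom environment:
  7 × C: 2 H each → 14
  Total hydrogens = 14.
Molecular formula: C7H14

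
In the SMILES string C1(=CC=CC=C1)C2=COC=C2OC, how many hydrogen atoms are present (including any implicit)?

Hydrogens are implicit in SMILES; fill each atom to its normal valence:
  7 × C (aromatic): 1 H each → 7
  3 × C (aromatic): no H
  1 × C: 3 H
  1 × O (aromatic): no H
  1 × O: no H
  Total hydrogens = 10.

10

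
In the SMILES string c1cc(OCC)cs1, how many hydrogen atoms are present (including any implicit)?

Hydrogens are implicit in SMILES; fill each atom to its normal valence:
  3 × C (aromatic): 1 H each → 3
  1 × C: 3 H
  1 × C: 2 H
  1 × C (aromatic): no H
  1 × O: no H
  1 × S (aromatic): no H
  Total hydrogens = 8.

8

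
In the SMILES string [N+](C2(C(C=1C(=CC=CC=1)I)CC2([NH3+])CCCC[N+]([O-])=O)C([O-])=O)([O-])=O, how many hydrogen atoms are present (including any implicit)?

18

Hydrogens are implicit in SMILES; fill each atom to its normal valence:
  5 × C: 2 H each → 10
  4 × C (aromatic): 1 H each → 4
  3 × C: no H
  3 × O: no H
  3 × O (charge -1): no H
  2 × C (aromatic): no H
  2 × N (charge +1): no H
  1 × C: 1 H
  1 × I: no H
  1 × N (charge +1): 3 H
  Total hydrogens = 18.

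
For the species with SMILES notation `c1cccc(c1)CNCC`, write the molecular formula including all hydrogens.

C9H13N

Heavy atoms from the SMILES: 9 C, 1 N.
Implicit hydrogens by atom environment:
  5 × C (aromatic): 1 H each → 5
  2 × C: 2 H each → 4
  1 × C: 3 H
  1 × C (aromatic): no H
  1 × N: 1 H
  Total hydrogens = 13.
Molecular formula: C9H13N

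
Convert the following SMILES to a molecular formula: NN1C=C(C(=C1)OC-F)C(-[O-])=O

C6H6FN2O3-

Heavy atoms from the SMILES: 6 C, 1 F, 2 N, 3 O.
Implicit hydrogens by atom environment:
  2 × C (aromatic): 1 H each → 2
  2 × C (aromatic): no H
  2 × O: no H
  1 × C: 2 H
  1 × C: no H
  1 × F: no H
  1 × N: 2 H
  1 × N (aromatic): no H
  1 × O (charge -1): no H
  Total hydrogens = 6.
Net charge -1.
Molecular formula: C6H6FN2O3-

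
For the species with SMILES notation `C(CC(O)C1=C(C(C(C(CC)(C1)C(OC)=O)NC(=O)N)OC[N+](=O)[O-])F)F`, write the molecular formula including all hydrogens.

C15H23F2N3O7

Heavy atoms from the SMILES: 15 C, 2 F, 3 N, 7 O.
Implicit hydrogens by atom environment:
  5 × C: 2 H each → 10
  5 × C: no H
  5 × O: no H
  3 × C: 1 H each → 3
  2 × C: 3 H each → 6
  2 × F: no H
  1 × N: 2 H
  1 × N: 1 H
  1 × N (charge +1): no H
  1 × O: 1 H
  1 × O (charge -1): no H
  Total hydrogens = 23.
Molecular formula: C15H23F2N3O7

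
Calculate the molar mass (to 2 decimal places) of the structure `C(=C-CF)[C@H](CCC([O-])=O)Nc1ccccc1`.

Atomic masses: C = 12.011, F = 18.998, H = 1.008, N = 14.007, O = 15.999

Molecular formula: C13H15FNO2-.
M = 13×12.011 + 1×18.998 + 15×1.008 + 1×14.007 + 2×15.999 = 236.27 g/mol.

236.27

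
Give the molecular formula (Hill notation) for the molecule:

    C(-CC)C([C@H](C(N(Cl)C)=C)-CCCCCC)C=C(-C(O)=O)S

C17H30ClNO2S

Heavy atoms from the SMILES: 17 C, 1 Cl, 1 N, 2 O, 1 S.
Implicit hydrogens by atom environment:
  8 × C: 2 H each → 16
  3 × C: 3 H each → 9
  3 × C: 1 H each → 3
  3 × C: no H
  1 × Cl: no H
  1 × N: no H
  1 × O: 1 H
  1 × O: no H
  1 × S: 1 H
  Total hydrogens = 30.
Molecular formula: C17H30ClNO2S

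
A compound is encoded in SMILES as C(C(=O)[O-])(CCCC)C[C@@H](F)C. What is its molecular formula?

C9H16FO2-

Heavy atoms from the SMILES: 9 C, 1 F, 2 O.
Implicit hydrogens by atom environment:
  4 × C: 2 H each → 8
  2 × C: 3 H each → 6
  2 × C: 1 H each → 2
  1 × C: no H
  1 × F: no H
  1 × O: no H
  1 × O (charge -1): no H
  Total hydrogens = 16.
Net charge -1.
Molecular formula: C9H16FO2-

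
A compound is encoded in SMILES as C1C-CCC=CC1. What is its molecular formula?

Heavy atoms from the SMILES: 7 C.
Implicit hydrogens by atom environment:
  5 × C: 2 H each → 10
  2 × C: 1 H each → 2
  Total hydrogens = 12.
Molecular formula: C7H12

C7H12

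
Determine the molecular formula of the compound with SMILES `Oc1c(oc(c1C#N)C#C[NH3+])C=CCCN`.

C11H12N3O2+

Heavy atoms from the SMILES: 11 C, 3 N, 2 O.
Implicit hydrogens by atom environment:
  4 × C (aromatic): no H
  3 × C: no H
  2 × C: 2 H each → 4
  2 × C: 1 H each → 2
  1 × N (charge +1): 3 H
  1 × N: 2 H
  1 × N: no H
  1 × O: 1 H
  1 × O (aromatic): no H
  Total hydrogens = 12.
Net charge +1.
Molecular formula: C11H12N3O2+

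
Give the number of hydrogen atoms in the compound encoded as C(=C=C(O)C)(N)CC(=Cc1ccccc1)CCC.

Hydrogens are implicit in SMILES; fill each atom to its normal valence:
  5 × C (aromatic): 1 H each → 5
  4 × C: no H
  3 × C: 2 H each → 6
  2 × C: 3 H each → 6
  1 × C: 1 H
  1 × C (aromatic): no H
  1 × N: 2 H
  1 × O: 1 H
  Total hydrogens = 21.

21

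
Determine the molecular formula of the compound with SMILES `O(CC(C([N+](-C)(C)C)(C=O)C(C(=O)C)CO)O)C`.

C12H24NO5+

Heavy atoms from the SMILES: 12 C, 1 N, 5 O.
Implicit hydrogens by atom environment:
  5 × C: 3 H each → 15
  3 × C: 1 H each → 3
  3 × O: no H
  2 × C: 2 H each → 4
  2 × C: no H
  2 × O: 1 H each → 2
  1 × N (charge +1): no H
  Total hydrogens = 24.
Net charge +1.
Molecular formula: C12H24NO5+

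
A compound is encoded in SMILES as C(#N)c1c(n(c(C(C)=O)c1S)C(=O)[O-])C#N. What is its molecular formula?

Heavy atoms from the SMILES: 9 C, 3 N, 3 O, 1 S.
Implicit hydrogens by atom environment:
  4 × C (aromatic): no H
  4 × C: no H
  2 × N: no H
  2 × O: no H
  1 × C: 3 H
  1 × N (aromatic): no H
  1 × O (charge -1): no H
  1 × S: 1 H
  Total hydrogens = 4.
Net charge -1.
Molecular formula: C9H4N3O3S-

C9H4N3O3S-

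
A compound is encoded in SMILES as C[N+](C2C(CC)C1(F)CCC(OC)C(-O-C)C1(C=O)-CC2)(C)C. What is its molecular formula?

C18H33FNO3+

Heavy atoms from the SMILES: 18 C, 1 F, 1 N, 3 O.
Implicit hydrogens by atom environment:
  6 × C: 3 H each → 18
  5 × C: 2 H each → 10
  5 × C: 1 H each → 5
  3 × O: no H
  2 × C: no H
  1 × F: no H
  1 × N (charge +1): no H
  Total hydrogens = 33.
Net charge +1.
Molecular formula: C18H33FNO3+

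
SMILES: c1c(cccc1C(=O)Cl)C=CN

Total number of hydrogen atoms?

8

Hydrogens are implicit in SMILES; fill each atom to its normal valence:
  4 × C (aromatic): 1 H each → 4
  2 × C: 1 H each → 2
  2 × C (aromatic): no H
  1 × C: no H
  1 × Cl: no H
  1 × N: 2 H
  1 × O: no H
  Total hydrogens = 8.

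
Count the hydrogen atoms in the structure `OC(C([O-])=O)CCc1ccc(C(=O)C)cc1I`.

Hydrogens are implicit in SMILES; fill each atom to its normal valence:
  3 × C (aromatic): 1 H each → 3
  3 × C (aromatic): no H
  2 × C: 2 H each → 4
  2 × C: no H
  2 × O: no H
  1 × C: 3 H
  1 × C: 1 H
  1 × I: no H
  1 × O: 1 H
  1 × O (charge -1): no H
  Total hydrogens = 12.

12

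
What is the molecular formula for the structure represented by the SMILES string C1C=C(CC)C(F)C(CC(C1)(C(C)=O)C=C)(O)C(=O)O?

C15H21FO4

Heavy atoms from the SMILES: 15 C, 1 F, 4 O.
Implicit hydrogens by atom environment:
  5 × C: 2 H each → 10
  5 × C: no H
  3 × C: 1 H each → 3
  2 × C: 3 H each → 6
  2 × O: 1 H each → 2
  2 × O: no H
  1 × F: no H
  Total hydrogens = 21.
Molecular formula: C15H21FO4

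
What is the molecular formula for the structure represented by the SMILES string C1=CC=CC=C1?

Heavy atoms from the SMILES: 6 C.
Implicit hydrogens by atom environment:
  6 × C (aromatic): 1 H each → 6
  Total hydrogens = 6.
Molecular formula: C6H6

C6H6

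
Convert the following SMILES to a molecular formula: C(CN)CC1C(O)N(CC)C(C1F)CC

C11H23FN2O

Heavy atoms from the SMILES: 11 C, 1 F, 2 N, 1 O.
Implicit hydrogens by atom environment:
  5 × C: 2 H each → 10
  4 × C: 1 H each → 4
  2 × C: 3 H each → 6
  1 × F: no H
  1 × N: 2 H
  1 × N: no H
  1 × O: 1 H
  Total hydrogens = 23.
Molecular formula: C11H23FN2O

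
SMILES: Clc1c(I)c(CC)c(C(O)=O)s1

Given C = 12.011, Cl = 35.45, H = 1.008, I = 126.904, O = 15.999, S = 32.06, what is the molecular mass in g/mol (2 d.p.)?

316.54

Molecular formula: C7H6ClIO2S.
M = 7×12.011 + 1×35.45 + 6×1.008 + 1×126.904 + 2×15.999 + 1×32.06 = 316.54 g/mol.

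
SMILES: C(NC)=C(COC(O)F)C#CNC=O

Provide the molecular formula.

Heavy atoms from the SMILES: 8 C, 1 F, 2 N, 3 O.
Implicit hydrogens by atom environment:
  3 × C: 1 H each → 3
  3 × C: no H
  2 × N: 1 H each → 2
  2 × O: no H
  1 × C: 3 H
  1 × C: 2 H
  1 × F: no H
  1 × O: 1 H
  Total hydrogens = 11.
Molecular formula: C8H11FN2O3

C8H11FN2O3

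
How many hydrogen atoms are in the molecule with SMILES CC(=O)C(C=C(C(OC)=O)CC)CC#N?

15

Hydrogens are implicit in SMILES; fill each atom to its normal valence:
  4 × C: no H
  3 × C: 3 H each → 9
  3 × O: no H
  2 × C: 2 H each → 4
  2 × C: 1 H each → 2
  1 × N: no H
  Total hydrogens = 15.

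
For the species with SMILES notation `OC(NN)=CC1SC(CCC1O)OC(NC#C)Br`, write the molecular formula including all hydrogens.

C10H16BrN3O3S

Heavy atoms from the SMILES: 1 Br, 10 C, 3 N, 3 O, 1 S.
Implicit hydrogens by atom environment:
  6 × C: 1 H each → 6
  2 × C: 2 H each → 4
  2 × C: no H
  2 × N: 1 H each → 2
  2 × O: 1 H each → 2
  1 × Br: no H
  1 × N: 2 H
  1 × O: no H
  1 × S: no H
  Total hydrogens = 16.
Molecular formula: C10H16BrN3O3S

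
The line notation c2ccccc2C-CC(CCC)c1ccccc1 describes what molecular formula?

C18H22

Heavy atoms from the SMILES: 18 C.
Implicit hydrogens by atom environment:
  10 × C (aromatic): 1 H each → 10
  4 × C: 2 H each → 8
  2 × C (aromatic): no H
  1 × C: 3 H
  1 × C: 1 H
  Total hydrogens = 22.
Molecular formula: C18H22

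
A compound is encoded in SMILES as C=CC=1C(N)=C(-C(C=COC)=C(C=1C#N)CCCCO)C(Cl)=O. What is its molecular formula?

C17H19ClN2O3

Heavy atoms from the SMILES: 17 C, 1 Cl, 2 N, 3 O.
Implicit hydrogens by atom environment:
  6 × C (aromatic): no H
  5 × C: 2 H each → 10
  3 × C: 1 H each → 3
  2 × C: no H
  2 × O: no H
  1 × C: 3 H
  1 × Cl: no H
  1 × N: 2 H
  1 × N: no H
  1 × O: 1 H
  Total hydrogens = 19.
Molecular formula: C17H19ClN2O3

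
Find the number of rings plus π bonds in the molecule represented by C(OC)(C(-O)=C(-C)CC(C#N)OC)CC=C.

4

Molecular formula from the SMILES: C12H19NO3.
DoU = (2C + 2 + N − H − X)/2 = (2·12 + 2 + 1 − 19 − 0)/2 = 8/2 = 4.
(Structurally: 0 ring(s) + 4 π bond(s) = 4.)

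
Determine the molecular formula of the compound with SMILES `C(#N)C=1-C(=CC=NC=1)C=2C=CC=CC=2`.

Heavy atoms from the SMILES: 12 C, 2 N.
Implicit hydrogens by atom environment:
  8 × C (aromatic): 1 H each → 8
  3 × C (aromatic): no H
  1 × C: no H
  1 × N (aromatic): no H
  1 × N: no H
  Total hydrogens = 8.
Molecular formula: C12H8N2

C12H8N2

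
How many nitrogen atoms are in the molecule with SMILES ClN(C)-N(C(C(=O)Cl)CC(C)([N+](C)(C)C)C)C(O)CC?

The symbol for nitrogen appears 3 times in the SMILES.

3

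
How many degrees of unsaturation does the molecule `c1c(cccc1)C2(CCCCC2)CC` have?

5

Molecular formula from the SMILES: C14H20.
DoU = (2C + 2 + N − H − X)/2 = (2·14 + 2 + 0 − 20 − 0)/2 = 10/2 = 5.
(Structurally: 2 ring(s) + 3 π bond(s) = 5.)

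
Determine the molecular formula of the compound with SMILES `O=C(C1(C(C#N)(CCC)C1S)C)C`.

Heavy atoms from the SMILES: 10 C, 1 N, 1 O, 1 S.
Implicit hydrogens by atom environment:
  4 × C: no H
  3 × C: 3 H each → 9
  2 × C: 2 H each → 4
  1 × C: 1 H
  1 × N: no H
  1 × O: no H
  1 × S: 1 H
  Total hydrogens = 15.
Molecular formula: C10H15NOS

C10H15NOS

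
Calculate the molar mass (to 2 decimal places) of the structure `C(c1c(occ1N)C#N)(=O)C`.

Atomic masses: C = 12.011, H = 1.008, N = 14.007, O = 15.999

150.14

Molecular formula: C7H6N2O2.
M = 7×12.011 + 6×1.008 + 2×14.007 + 2×15.999 = 150.14 g/mol.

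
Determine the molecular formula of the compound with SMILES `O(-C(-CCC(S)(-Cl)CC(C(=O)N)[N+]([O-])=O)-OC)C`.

Heavy atoms from the SMILES: 9 C, 1 Cl, 2 N, 5 O, 1 S.
Implicit hydrogens by atom environment:
  4 × O: no H
  3 × C: 2 H each → 6
  2 × C: 3 H each → 6
  2 × C: 1 H each → 2
  2 × C: no H
  1 × Cl: no H
  1 × N: 2 H
  1 × N (charge +1): no H
  1 × O (charge -1): no H
  1 × S: 1 H
  Total hydrogens = 17.
Molecular formula: C9H17ClN2O5S

C9H17ClN2O5S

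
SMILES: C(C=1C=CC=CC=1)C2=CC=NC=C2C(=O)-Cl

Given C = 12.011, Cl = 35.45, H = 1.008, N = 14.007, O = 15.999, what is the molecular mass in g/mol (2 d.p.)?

Molecular formula: C13H10ClNO.
M = 13×12.011 + 1×35.45 + 10×1.008 + 1×14.007 + 1×15.999 = 231.68 g/mol.

231.68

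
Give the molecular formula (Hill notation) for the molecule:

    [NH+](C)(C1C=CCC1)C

C7H14N+

Heavy atoms from the SMILES: 7 C, 1 N.
Implicit hydrogens by atom environment:
  3 × C: 1 H each → 3
  2 × C: 3 H each → 6
  2 × C: 2 H each → 4
  1 × N (charge +1): 1 H
  Total hydrogens = 14.
Net charge +1.
Molecular formula: C7H14N+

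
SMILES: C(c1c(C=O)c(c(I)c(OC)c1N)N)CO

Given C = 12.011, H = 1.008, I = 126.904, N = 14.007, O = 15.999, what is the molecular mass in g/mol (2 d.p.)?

Molecular formula: C10H13IN2O3.
M = 10×12.011 + 13×1.008 + 1×126.904 + 2×14.007 + 3×15.999 = 336.13 g/mol.

336.13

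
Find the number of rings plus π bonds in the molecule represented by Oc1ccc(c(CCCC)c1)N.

Molecular formula from the SMILES: C10H15NO.
DoU = (2C + 2 + N − H − X)/2 = (2·10 + 2 + 1 − 15 − 0)/2 = 8/2 = 4.
(Structurally: 1 ring(s) + 3 π bond(s) = 4.)

4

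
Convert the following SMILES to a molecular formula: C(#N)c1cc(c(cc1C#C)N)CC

Heavy atoms from the SMILES: 11 C, 2 N.
Implicit hydrogens by atom environment:
  4 × C (aromatic): no H
  2 × C (aromatic): 1 H each → 2
  2 × C: no H
  1 × C: 3 H
  1 × C: 2 H
  1 × C: 1 H
  1 × N: 2 H
  1 × N: no H
  Total hydrogens = 10.
Molecular formula: C11H10N2

C11H10N2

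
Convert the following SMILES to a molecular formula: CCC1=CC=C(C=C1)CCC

C11H16

Heavy atoms from the SMILES: 11 C.
Implicit hydrogens by atom environment:
  4 × C (aromatic): 1 H each → 4
  3 × C: 2 H each → 6
  2 × C: 3 H each → 6
  2 × C (aromatic): no H
  Total hydrogens = 16.
Molecular formula: C11H16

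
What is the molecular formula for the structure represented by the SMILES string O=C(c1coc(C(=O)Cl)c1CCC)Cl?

C9H8Cl2O3

Heavy atoms from the SMILES: 9 C, 2 Cl, 3 O.
Implicit hydrogens by atom environment:
  3 × C (aromatic): no H
  2 × C: 2 H each → 4
  2 × C: no H
  2 × Cl: no H
  2 × O: no H
  1 × C: 3 H
  1 × C (aromatic): 1 H
  1 × O (aromatic): no H
  Total hydrogens = 8.
Molecular formula: C9H8Cl2O3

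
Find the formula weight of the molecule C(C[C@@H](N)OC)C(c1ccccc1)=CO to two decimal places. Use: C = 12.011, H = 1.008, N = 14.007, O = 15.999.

Molecular formula: C12H17NO2.
M = 12×12.011 + 17×1.008 + 1×14.007 + 2×15.999 = 207.27 g/mol.

207.27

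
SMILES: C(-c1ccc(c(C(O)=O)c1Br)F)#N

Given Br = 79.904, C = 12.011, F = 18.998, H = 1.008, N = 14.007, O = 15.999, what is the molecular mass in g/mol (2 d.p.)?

Molecular formula: C8H3BrFNO2.
M = 1×79.904 + 8×12.011 + 1×18.998 + 3×1.008 + 1×14.007 + 2×15.999 = 244.02 g/mol.

244.02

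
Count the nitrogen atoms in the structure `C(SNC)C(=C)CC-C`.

The symbol for nitrogen appears 1 time in the SMILES.

1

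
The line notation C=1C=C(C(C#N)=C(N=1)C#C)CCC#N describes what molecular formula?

Heavy atoms from the SMILES: 11 C, 3 N.
Implicit hydrogens by atom environment:
  3 × C (aromatic): no H
  3 × C: no H
  2 × C: 2 H each → 4
  2 × C (aromatic): 1 H each → 2
  2 × N: no H
  1 × C: 1 H
  1 × N (aromatic): no H
  Total hydrogens = 7.
Molecular formula: C11H7N3

C11H7N3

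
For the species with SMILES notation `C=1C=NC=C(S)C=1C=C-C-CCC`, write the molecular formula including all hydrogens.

C11H15NS

Heavy atoms from the SMILES: 11 C, 1 N, 1 S.
Implicit hydrogens by atom environment:
  3 × C: 2 H each → 6
  3 × C (aromatic): 1 H each → 3
  2 × C: 1 H each → 2
  2 × C (aromatic): no H
  1 × C: 3 H
  1 × N (aromatic): no H
  1 × S: 1 H
  Total hydrogens = 15.
Molecular formula: C11H15NS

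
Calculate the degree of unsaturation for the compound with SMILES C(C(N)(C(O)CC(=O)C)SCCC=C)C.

2

Molecular formula from the SMILES: C11H21NO2S.
DoU = (2C + 2 + N − H − X)/2 = (2·11 + 2 + 1 − 21 − 0)/2 = 4/2 = 2.
(Structurally: 0 ring(s) + 2 π bond(s) = 2.)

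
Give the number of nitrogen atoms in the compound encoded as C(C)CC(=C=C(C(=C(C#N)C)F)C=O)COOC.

1

The symbol for nitrogen appears 1 time in the SMILES.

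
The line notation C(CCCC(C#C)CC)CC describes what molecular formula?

Heavy atoms from the SMILES: 11 C.
Implicit hydrogens by atom environment:
  6 × C: 2 H each → 12
  2 × C: 3 H each → 6
  2 × C: 1 H each → 2
  1 × C: no H
  Total hydrogens = 20.
Molecular formula: C11H20

C11H20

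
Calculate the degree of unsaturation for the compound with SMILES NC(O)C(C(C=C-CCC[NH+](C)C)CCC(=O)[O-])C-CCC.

2

Molecular formula from the SMILES: C17H34N2O3.
DoU = (2C + 2 + N − H − X)/2 = (2·17 + 2 + 2 − 34 − 0)/2 = 4/2 = 2.
(Structurally: 0 ring(s) + 2 π bond(s) = 2.)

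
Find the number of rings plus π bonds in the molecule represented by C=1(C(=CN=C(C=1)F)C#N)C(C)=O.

Molecular formula from the SMILES: C8H5FN2O.
DoU = (2C + 2 + N − H − X)/2 = (2·8 + 2 + 2 − 5 − 1)/2 = 14/2 = 7.
(Structurally: 1 ring(s) + 6 π bond(s) = 7.)

7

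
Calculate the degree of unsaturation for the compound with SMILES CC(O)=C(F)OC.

Molecular formula from the SMILES: C4H7FO2.
DoU = (2C + 2 + N − H − X)/2 = (2·4 + 2 + 0 − 7 − 1)/2 = 2/2 = 1.
(Structurally: 0 ring(s) + 1 π bond(s) = 1.)

1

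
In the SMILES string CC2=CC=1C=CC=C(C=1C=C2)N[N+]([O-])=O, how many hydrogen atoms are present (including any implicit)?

10

Hydrogens are implicit in SMILES; fill each atom to its normal valence:
  6 × C (aromatic): 1 H each → 6
  4 × C (aromatic): no H
  1 × C: 3 H
  1 × N: 1 H
  1 × N (charge +1): no H
  1 × O: no H
  1 × O (charge -1): no H
  Total hydrogens = 10.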